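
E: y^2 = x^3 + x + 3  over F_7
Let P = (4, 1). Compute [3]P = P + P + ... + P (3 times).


k = 3 = 11_2 (binary, LSB first: 11)
Double-and-add from P = (4, 1):
  bit 0 = 1: acc = O + (4, 1) = (4, 1)
  bit 1 = 1: acc = (4, 1) + (6, 6) = (5, 0)

3P = (5, 0)


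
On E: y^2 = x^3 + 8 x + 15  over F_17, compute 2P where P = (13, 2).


Doubling: s = (3 x1^2 + a) / (2 y1)
s = (3*13^2 + 8) / (2*2) mod 17 = 14
x3 = s^2 - 2 x1 mod 17 = 14^2 - 2*13 = 0
y3 = s (x1 - x3) - y1 mod 17 = 14 * (13 - 0) - 2 = 10

2P = (0, 10)


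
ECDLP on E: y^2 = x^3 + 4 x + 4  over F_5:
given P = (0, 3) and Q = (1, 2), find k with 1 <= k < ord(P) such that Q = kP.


Enumerate multiples of P until we hit Q = (1, 2):
  1P = (0, 3)
  2P = (1, 3)
  3P = (4, 2)
  4P = (2, 0)
  5P = (4, 3)
  6P = (1, 2)
Match found at i = 6.

k = 6


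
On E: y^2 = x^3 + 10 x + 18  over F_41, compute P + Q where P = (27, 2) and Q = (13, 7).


P != Q, so use the chord formula.
s = (y2 - y1) / (x2 - x1) = (5) / (27) mod 41 = 26
x3 = s^2 - x1 - x2 mod 41 = 26^2 - 27 - 13 = 21
y3 = s (x1 - x3) - y1 mod 41 = 26 * (27 - 21) - 2 = 31

P + Q = (21, 31)


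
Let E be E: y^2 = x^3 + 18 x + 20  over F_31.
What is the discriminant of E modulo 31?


4 a^3 + 27 b^2 = 4*18^3 + 27*20^2 = 23328 + 10800 = 34128
Delta = -16 * (34128) = -546048
Delta mod 31 = 17

Delta = 17 (mod 31)


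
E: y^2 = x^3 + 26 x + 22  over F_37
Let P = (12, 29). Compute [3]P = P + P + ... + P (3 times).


k = 3 = 11_2 (binary, LSB first: 11)
Double-and-add from P = (12, 29):
  bit 0 = 1: acc = O + (12, 29) = (12, 29)
  bit 1 = 1: acc = (12, 29) + (34, 18) = (19, 30)

3P = (19, 30)


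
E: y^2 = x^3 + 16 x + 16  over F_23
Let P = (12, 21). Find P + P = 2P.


Doubling: s = (3 x1^2 + a) / (2 y1)
s = (3*12^2 + 16) / (2*21) mod 23 = 3
x3 = s^2 - 2 x1 mod 23 = 3^2 - 2*12 = 8
y3 = s (x1 - x3) - y1 mod 23 = 3 * (12 - 8) - 21 = 14

2P = (8, 14)


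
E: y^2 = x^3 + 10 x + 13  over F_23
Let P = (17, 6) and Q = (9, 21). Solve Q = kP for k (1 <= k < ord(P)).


Enumerate multiples of P until we hit Q = (9, 21):
  1P = (17, 6)
  2P = (2, 15)
  3P = (20, 5)
  4P = (4, 5)
  5P = (5, 2)
  6P = (19, 1)
  7P = (22, 18)
  8P = (10, 20)
  9P = (0, 6)
  10P = (6, 17)
  11P = (1, 1)
  12P = (21, 10)
  13P = (9, 2)
  14P = (3, 1)
  15P = (7, 14)
  16P = (7, 9)
  17P = (3, 22)
  18P = (9, 21)
Match found at i = 18.

k = 18


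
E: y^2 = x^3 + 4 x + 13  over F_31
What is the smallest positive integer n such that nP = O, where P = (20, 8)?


Compute successive multiples of P until we hit O:
  1P = (20, 8)
  2P = (29, 20)
  3P = (1, 7)
  4P = (24, 13)
  5P = (6, 25)
  6P = (6, 6)
  7P = (24, 18)
  8P = (1, 24)
  ... (continuing to 11P)
  11P = O

ord(P) = 11


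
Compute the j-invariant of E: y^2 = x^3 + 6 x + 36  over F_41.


Delta = -16(4 a^3 + 27 b^2) mod 41 = 17
-1728 * (4 a)^3 = -1728 * (4*6)^3 mod 41 = 40
j = 40 * 17^(-1) mod 41 = 12

j = 12 (mod 41)


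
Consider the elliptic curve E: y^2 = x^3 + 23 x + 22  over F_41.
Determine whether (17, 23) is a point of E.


Check whether y^2 = x^3 + 23 x + 22 (mod 41) for (x, y) = (17, 23).
LHS: y^2 = 23^2 mod 41 = 37
RHS: x^3 + 23 x + 22 = 17^3 + 23*17 + 22 mod 41 = 37
LHS = RHS

Yes, on the curve


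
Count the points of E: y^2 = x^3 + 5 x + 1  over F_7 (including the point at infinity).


For each x in F_7, count y with y^2 = x^3 + 5 x + 1 mod 7:
  x = 0: RHS = 1, y in [1, 6]  -> 2 point(s)
  x = 1: RHS = 0, y in [0]  -> 1 point(s)
  x = 3: RHS = 1, y in [1, 6]  -> 2 point(s)
  x = 4: RHS = 1, y in [1, 6]  -> 2 point(s)
  x = 5: RHS = 4, y in [2, 5]  -> 2 point(s)
  x = 6: RHS = 2, y in [3, 4]  -> 2 point(s)
Affine points: 11. Add the point at infinity: total = 12.

#E(F_7) = 12


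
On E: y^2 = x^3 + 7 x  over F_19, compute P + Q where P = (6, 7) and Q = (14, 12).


P != Q, so use the chord formula.
s = (y2 - y1) / (x2 - x1) = (5) / (8) mod 19 = 3
x3 = s^2 - x1 - x2 mod 19 = 3^2 - 6 - 14 = 8
y3 = s (x1 - x3) - y1 mod 19 = 3 * (6 - 8) - 7 = 6

P + Q = (8, 6)


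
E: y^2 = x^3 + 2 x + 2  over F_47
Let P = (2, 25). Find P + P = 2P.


Doubling: s = (3 x1^2 + a) / (2 y1)
s = (3*2^2 + 2) / (2*25) mod 47 = 36
x3 = s^2 - 2 x1 mod 47 = 36^2 - 2*2 = 23
y3 = s (x1 - x3) - y1 mod 47 = 36 * (2 - 23) - 25 = 18

2P = (23, 18)


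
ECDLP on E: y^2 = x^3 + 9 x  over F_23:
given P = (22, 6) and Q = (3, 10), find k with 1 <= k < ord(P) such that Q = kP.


Enumerate multiples of P until we hit Q = (3, 10):
  1P = (22, 6)
  2P = (3, 13)
  3P = (14, 8)
  4P = (0, 0)
  5P = (14, 15)
  6P = (3, 10)
Match found at i = 6.

k = 6


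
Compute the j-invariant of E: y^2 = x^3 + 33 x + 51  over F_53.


Delta = -16(4 a^3 + 27 b^2) mod 53 = 41
-1728 * (4 a)^3 = -1728 * (4*33)^3 mod 53 = 4
j = 4 * 41^(-1) mod 53 = 35

j = 35 (mod 53)


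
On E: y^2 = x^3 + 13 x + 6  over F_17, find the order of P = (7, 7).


Compute successive multiples of P until we hit O:
  1P = (7, 7)
  2P = (16, 14)
  3P = (3, 15)
  4P = (11, 1)
  5P = (14, 12)
  6P = (9, 11)
  7P = (5, 14)
  8P = (13, 14)
  ... (continuing to 17P)
  17P = O

ord(P) = 17


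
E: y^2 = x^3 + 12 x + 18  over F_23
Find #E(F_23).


For each x in F_23, count y with y^2 = x^3 + 12 x + 18 mod 23:
  x = 0: RHS = 18, y in [8, 15]  -> 2 point(s)
  x = 1: RHS = 8, y in [10, 13]  -> 2 point(s)
  x = 2: RHS = 4, y in [2, 21]  -> 2 point(s)
  x = 3: RHS = 12, y in [9, 14]  -> 2 point(s)
  x = 7: RHS = 8, y in [10, 13]  -> 2 point(s)
  x = 9: RHS = 4, y in [2, 21]  -> 2 point(s)
  x = 11: RHS = 9, y in [3, 20]  -> 2 point(s)
  x = 12: RHS = 4, y in [2, 21]  -> 2 point(s)
  x = 13: RHS = 2, y in [5, 18]  -> 2 point(s)
  x = 14: RHS = 9, y in [3, 20]  -> 2 point(s)
  x = 15: RHS = 8, y in [10, 13]  -> 2 point(s)
  x = 17: RHS = 6, y in [11, 12]  -> 2 point(s)
  x = 20: RHS = 1, y in [1, 22]  -> 2 point(s)
  x = 21: RHS = 9, y in [3, 20]  -> 2 point(s)
Affine points: 28. Add the point at infinity: total = 29.

#E(F_23) = 29


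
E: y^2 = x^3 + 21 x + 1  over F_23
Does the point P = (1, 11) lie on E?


Check whether y^2 = x^3 + 21 x + 1 (mod 23) for (x, y) = (1, 11).
LHS: y^2 = 11^2 mod 23 = 6
RHS: x^3 + 21 x + 1 = 1^3 + 21*1 + 1 mod 23 = 0
LHS != RHS

No, not on the curve


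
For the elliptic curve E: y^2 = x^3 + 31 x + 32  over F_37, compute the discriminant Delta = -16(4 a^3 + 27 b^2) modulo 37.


4 a^3 + 27 b^2 = 4*31^3 + 27*32^2 = 119164 + 27648 = 146812
Delta = -16 * (146812) = -2348992
Delta mod 37 = 27

Delta = 27 (mod 37)


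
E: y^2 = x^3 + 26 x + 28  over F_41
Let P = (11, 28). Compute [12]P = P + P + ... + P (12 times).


k = 12 = 1100_2 (binary, LSB first: 0011)
Double-and-add from P = (11, 28):
  bit 0 = 0: acc unchanged = O
  bit 1 = 0: acc unchanged = O
  bit 2 = 1: acc = O + (35, 36) = (35, 36)
  bit 3 = 1: acc = (35, 36) + (21, 6) = (8, 16)

12P = (8, 16)


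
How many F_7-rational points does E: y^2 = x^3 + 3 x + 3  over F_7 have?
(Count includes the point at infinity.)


For each x in F_7, count y with y^2 = x^3 + 3 x + 3 mod 7:
  x = 1: RHS = 0, y in [0]  -> 1 point(s)
  x = 3: RHS = 4, y in [2, 5]  -> 2 point(s)
  x = 4: RHS = 2, y in [3, 4]  -> 2 point(s)
Affine points: 5. Add the point at infinity: total = 6.

#E(F_7) = 6


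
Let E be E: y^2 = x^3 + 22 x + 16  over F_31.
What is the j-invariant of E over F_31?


Delta = -16(4 a^3 + 27 b^2) mod 31 = 17
-1728 * (4 a)^3 = -1728 * (4*22)^3 mod 31 = 23
j = 23 * 17^(-1) mod 31 = 5

j = 5 (mod 31)


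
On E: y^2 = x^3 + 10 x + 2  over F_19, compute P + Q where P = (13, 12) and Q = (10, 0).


P != Q, so use the chord formula.
s = (y2 - y1) / (x2 - x1) = (7) / (16) mod 19 = 4
x3 = s^2 - x1 - x2 mod 19 = 4^2 - 13 - 10 = 12
y3 = s (x1 - x3) - y1 mod 19 = 4 * (13 - 12) - 12 = 11

P + Q = (12, 11)


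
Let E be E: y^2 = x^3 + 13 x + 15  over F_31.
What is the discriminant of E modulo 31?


4 a^3 + 27 b^2 = 4*13^3 + 27*15^2 = 8788 + 6075 = 14863
Delta = -16 * (14863) = -237808
Delta mod 31 = 24

Delta = 24 (mod 31)


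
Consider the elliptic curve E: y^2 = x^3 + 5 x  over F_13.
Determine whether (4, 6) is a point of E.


Check whether y^2 = x^3 + 5 x + 0 (mod 13) for (x, y) = (4, 6).
LHS: y^2 = 6^2 mod 13 = 10
RHS: x^3 + 5 x + 0 = 4^3 + 5*4 + 0 mod 13 = 6
LHS != RHS

No, not on the curve


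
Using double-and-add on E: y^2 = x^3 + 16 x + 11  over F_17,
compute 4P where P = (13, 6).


k = 4 = 100_2 (binary, LSB first: 001)
Double-and-add from P = (13, 6):
  bit 0 = 0: acc unchanged = O
  bit 1 = 0: acc unchanged = O
  bit 2 = 1: acc = O + (10, 7) = (10, 7)

4P = (10, 7)


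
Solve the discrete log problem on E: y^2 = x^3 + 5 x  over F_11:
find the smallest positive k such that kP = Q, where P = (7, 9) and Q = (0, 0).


Enumerate multiples of P until we hit Q = (0, 0):
  1P = (7, 9)
  2P = (0, 0)
Match found at i = 2.

k = 2


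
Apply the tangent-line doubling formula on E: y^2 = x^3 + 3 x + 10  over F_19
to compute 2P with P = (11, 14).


Doubling: s = (3 x1^2 + a) / (2 y1)
s = (3*11^2 + 3) / (2*14) mod 19 = 9
x3 = s^2 - 2 x1 mod 19 = 9^2 - 2*11 = 2
y3 = s (x1 - x3) - y1 mod 19 = 9 * (11 - 2) - 14 = 10

2P = (2, 10)


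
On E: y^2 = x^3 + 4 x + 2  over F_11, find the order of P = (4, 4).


Compute successive multiples of P until we hit O:
  1P = (4, 4)
  2P = (4, 7)
  3P = O

ord(P) = 3


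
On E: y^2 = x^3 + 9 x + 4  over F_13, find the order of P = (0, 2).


Compute successive multiples of P until we hit O:
  1P = (0, 2)
  2P = (1, 12)
  3P = (8, 9)
  4P = (8, 4)
  5P = (1, 1)
  6P = (0, 11)
  7P = O

ord(P) = 7


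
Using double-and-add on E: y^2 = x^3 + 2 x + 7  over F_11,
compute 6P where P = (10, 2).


k = 6 = 110_2 (binary, LSB first: 011)
Double-and-add from P = (10, 2):
  bit 0 = 0: acc unchanged = O
  bit 1 = 1: acc = O + (7, 10) = (7, 10)
  bit 2 = 1: acc = (7, 10) + (6, 9) = (10, 9)

6P = (10, 9)


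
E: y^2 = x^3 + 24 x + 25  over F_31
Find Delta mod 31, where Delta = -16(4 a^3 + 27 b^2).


4 a^3 + 27 b^2 = 4*24^3 + 27*25^2 = 55296 + 16875 = 72171
Delta = -16 * (72171) = -1154736
Delta mod 31 = 14

Delta = 14 (mod 31)


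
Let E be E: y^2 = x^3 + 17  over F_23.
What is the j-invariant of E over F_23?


Delta = -16(4 a^3 + 27 b^2) mod 23 = 19
-1728 * (4 a)^3 = -1728 * (4*0)^3 mod 23 = 0
j = 0 * 19^(-1) mod 23 = 0

j = 0 (mod 23)


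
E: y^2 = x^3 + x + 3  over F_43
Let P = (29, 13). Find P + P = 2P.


Doubling: s = (3 x1^2 + a) / (2 y1)
s = (3*29^2 + 1) / (2*13) mod 43 = 21
x3 = s^2 - 2 x1 mod 43 = 21^2 - 2*29 = 39
y3 = s (x1 - x3) - y1 mod 43 = 21 * (29 - 39) - 13 = 35

2P = (39, 35)


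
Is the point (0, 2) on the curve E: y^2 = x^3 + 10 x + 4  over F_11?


Check whether y^2 = x^3 + 10 x + 4 (mod 11) for (x, y) = (0, 2).
LHS: y^2 = 2^2 mod 11 = 4
RHS: x^3 + 10 x + 4 = 0^3 + 10*0 + 4 mod 11 = 4
LHS = RHS

Yes, on the curve


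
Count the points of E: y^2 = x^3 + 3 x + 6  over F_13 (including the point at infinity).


For each x in F_13, count y with y^2 = x^3 + 3 x + 6 mod 13:
  x = 1: RHS = 10, y in [6, 7]  -> 2 point(s)
  x = 3: RHS = 3, y in [4, 9]  -> 2 point(s)
  x = 4: RHS = 4, y in [2, 11]  -> 2 point(s)
  x = 5: RHS = 3, y in [4, 9]  -> 2 point(s)
  x = 8: RHS = 9, y in [3, 10]  -> 2 point(s)
  x = 10: RHS = 9, y in [3, 10]  -> 2 point(s)
Affine points: 12. Add the point at infinity: total = 13.

#E(F_13) = 13


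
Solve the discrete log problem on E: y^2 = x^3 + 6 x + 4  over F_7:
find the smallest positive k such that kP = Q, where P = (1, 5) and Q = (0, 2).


Enumerate multiples of P until we hit Q = (0, 2):
  1P = (1, 5)
  2P = (0, 5)
  3P = (6, 2)
  4P = (4, 1)
  5P = (3, 0)
  6P = (4, 6)
  7P = (6, 5)
  8P = (0, 2)
Match found at i = 8.

k = 8


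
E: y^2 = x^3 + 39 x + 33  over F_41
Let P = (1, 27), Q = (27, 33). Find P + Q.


P != Q, so use the chord formula.
s = (y2 - y1) / (x2 - x1) = (6) / (26) mod 41 = 16
x3 = s^2 - x1 - x2 mod 41 = 16^2 - 1 - 27 = 23
y3 = s (x1 - x3) - y1 mod 41 = 16 * (1 - 23) - 27 = 31

P + Q = (23, 31)


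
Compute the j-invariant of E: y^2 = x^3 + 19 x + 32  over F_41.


Delta = -16(4 a^3 + 27 b^2) mod 41 = 33
-1728 * (4 a)^3 = -1728 * (4*19)^3 mod 41 = 25
j = 25 * 33^(-1) mod 41 = 2

j = 2 (mod 41)


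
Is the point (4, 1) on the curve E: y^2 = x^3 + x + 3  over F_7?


Check whether y^2 = x^3 + 1 x + 3 (mod 7) for (x, y) = (4, 1).
LHS: y^2 = 1^2 mod 7 = 1
RHS: x^3 + 1 x + 3 = 4^3 + 1*4 + 3 mod 7 = 1
LHS = RHS

Yes, on the curve


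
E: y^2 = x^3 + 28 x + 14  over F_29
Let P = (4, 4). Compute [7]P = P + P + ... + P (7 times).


k = 7 = 111_2 (binary, LSB first: 111)
Double-and-add from P = (4, 4):
  bit 0 = 1: acc = O + (4, 4) = (4, 4)
  bit 1 = 1: acc = (4, 4) + (17, 3) = (2, 7)
  bit 2 = 1: acc = (2, 7) + (18, 17) = (18, 12)

7P = (18, 12)


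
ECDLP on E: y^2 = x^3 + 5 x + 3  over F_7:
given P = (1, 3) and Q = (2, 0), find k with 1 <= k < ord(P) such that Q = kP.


Enumerate multiples of P until we hit Q = (2, 0):
  1P = (1, 3)
  2P = (6, 2)
  3P = (2, 0)
Match found at i = 3.

k = 3


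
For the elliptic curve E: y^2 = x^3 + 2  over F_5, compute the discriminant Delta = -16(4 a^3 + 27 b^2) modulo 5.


4 a^3 + 27 b^2 = 4*0^3 + 27*2^2 = 0 + 108 = 108
Delta = -16 * (108) = -1728
Delta mod 5 = 2

Delta = 2 (mod 5)


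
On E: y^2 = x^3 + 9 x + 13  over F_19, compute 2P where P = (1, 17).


Doubling: s = (3 x1^2 + a) / (2 y1)
s = (3*1^2 + 9) / (2*17) mod 19 = 16
x3 = s^2 - 2 x1 mod 19 = 16^2 - 2*1 = 7
y3 = s (x1 - x3) - y1 mod 19 = 16 * (1 - 7) - 17 = 1

2P = (7, 1)


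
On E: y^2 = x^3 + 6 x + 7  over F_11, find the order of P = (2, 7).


Compute successive multiples of P until we hit O:
  1P = (2, 7)
  2P = (10, 0)
  3P = (2, 4)
  4P = O

ord(P) = 4


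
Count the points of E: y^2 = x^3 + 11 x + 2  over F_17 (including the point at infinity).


For each x in F_17, count y with y^2 = x^3 + 11 x + 2 mod 17:
  x = 0: RHS = 2, y in [6, 11]  -> 2 point(s)
  x = 2: RHS = 15, y in [7, 10]  -> 2 point(s)
  x = 4: RHS = 8, y in [5, 12]  -> 2 point(s)
  x = 11: RHS = 9, y in [3, 14]  -> 2 point(s)
  x = 12: RHS = 9, y in [3, 14]  -> 2 point(s)
  x = 13: RHS = 13, y in [8, 9]  -> 2 point(s)
Affine points: 12. Add the point at infinity: total = 13.

#E(F_17) = 13


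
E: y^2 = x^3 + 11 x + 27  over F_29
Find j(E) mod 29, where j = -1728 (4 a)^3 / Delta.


Delta = -16(4 a^3 + 27 b^2) mod 29 = 1
-1728 * (4 a)^3 = -1728 * (4*11)^3 mod 29 = 16
j = 16 * 1^(-1) mod 29 = 16

j = 16 (mod 29)


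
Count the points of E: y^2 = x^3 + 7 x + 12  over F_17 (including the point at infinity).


For each x in F_17, count y with y^2 = x^3 + 7 x + 12 mod 17:
  x = 2: RHS = 0, y in [0]  -> 1 point(s)
  x = 3: RHS = 9, y in [3, 14]  -> 2 point(s)
  x = 4: RHS = 2, y in [6, 11]  -> 2 point(s)
  x = 5: RHS = 2, y in [6, 11]  -> 2 point(s)
  x = 6: RHS = 15, y in [7, 10]  -> 2 point(s)
  x = 7: RHS = 13, y in [8, 9]  -> 2 point(s)
  x = 8: RHS = 2, y in [6, 11]  -> 2 point(s)
  x = 11: RHS = 9, y in [3, 14]  -> 2 point(s)
  x = 14: RHS = 15, y in [7, 10]  -> 2 point(s)
  x = 16: RHS = 4, y in [2, 15]  -> 2 point(s)
Affine points: 19. Add the point at infinity: total = 20.

#E(F_17) = 20


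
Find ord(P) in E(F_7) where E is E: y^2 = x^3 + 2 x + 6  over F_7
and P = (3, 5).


Compute successive multiples of P until we hit O:
  1P = (3, 5)
  2P = (5, 6)
  3P = (1, 3)
  4P = (4, 1)
  5P = (2, 5)
  6P = (2, 2)
  7P = (4, 6)
  8P = (1, 4)
  ... (continuing to 11P)
  11P = O

ord(P) = 11


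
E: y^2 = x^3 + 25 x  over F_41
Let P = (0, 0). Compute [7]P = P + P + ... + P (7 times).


k = 7 = 111_2 (binary, LSB first: 111)
Double-and-add from P = (0, 0):
  bit 0 = 1: acc = O + (0, 0) = (0, 0)
  bit 1 = 1: acc = (0, 0) + O = (0, 0)
  bit 2 = 1: acc = (0, 0) + O = (0, 0)

7P = (0, 0)


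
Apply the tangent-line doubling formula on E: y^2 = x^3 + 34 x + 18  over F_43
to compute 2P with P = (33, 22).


Doubling: s = (3 x1^2 + a) / (2 y1)
s = (3*33^2 + 34) / (2*22) mod 43 = 33
x3 = s^2 - 2 x1 mod 43 = 33^2 - 2*33 = 34
y3 = s (x1 - x3) - y1 mod 43 = 33 * (33 - 34) - 22 = 31

2P = (34, 31)


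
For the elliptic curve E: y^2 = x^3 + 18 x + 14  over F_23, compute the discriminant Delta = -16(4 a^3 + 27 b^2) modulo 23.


4 a^3 + 27 b^2 = 4*18^3 + 27*14^2 = 23328 + 5292 = 28620
Delta = -16 * (28620) = -457920
Delta mod 23 = 10

Delta = 10 (mod 23)


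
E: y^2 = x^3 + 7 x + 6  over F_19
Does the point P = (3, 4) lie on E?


Check whether y^2 = x^3 + 7 x + 6 (mod 19) for (x, y) = (3, 4).
LHS: y^2 = 4^2 mod 19 = 16
RHS: x^3 + 7 x + 6 = 3^3 + 7*3 + 6 mod 19 = 16
LHS = RHS

Yes, on the curve


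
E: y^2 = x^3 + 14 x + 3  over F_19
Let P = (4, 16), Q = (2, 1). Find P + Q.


P != Q, so use the chord formula.
s = (y2 - y1) / (x2 - x1) = (4) / (17) mod 19 = 17
x3 = s^2 - x1 - x2 mod 19 = 17^2 - 4 - 2 = 17
y3 = s (x1 - x3) - y1 mod 19 = 17 * (4 - 17) - 16 = 10

P + Q = (17, 10)


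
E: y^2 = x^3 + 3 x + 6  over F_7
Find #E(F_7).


For each x in F_7, count y with y^2 = x^3 + 3 x + 6 mod 7:
  x = 3: RHS = 0, y in [0]  -> 1 point(s)
  x = 6: RHS = 2, y in [3, 4]  -> 2 point(s)
Affine points: 3. Add the point at infinity: total = 4.

#E(F_7) = 4


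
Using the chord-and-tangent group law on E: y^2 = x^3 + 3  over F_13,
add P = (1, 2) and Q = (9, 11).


P != Q, so use the chord formula.
s = (y2 - y1) / (x2 - x1) = (9) / (8) mod 13 = 6
x3 = s^2 - x1 - x2 mod 13 = 6^2 - 1 - 9 = 0
y3 = s (x1 - x3) - y1 mod 13 = 6 * (1 - 0) - 2 = 4

P + Q = (0, 4)


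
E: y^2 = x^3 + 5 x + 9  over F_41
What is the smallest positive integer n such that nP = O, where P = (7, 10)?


Compute successive multiples of P until we hit O:
  1P = (7, 10)
  2P = (29, 36)
  3P = (23, 27)
  4P = (3, 25)
  5P = (22, 36)
  6P = (13, 37)
  7P = (31, 5)
  8P = (36, 8)
  ... (continuing to 42P)
  42P = O

ord(P) = 42


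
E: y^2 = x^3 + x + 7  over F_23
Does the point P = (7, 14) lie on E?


Check whether y^2 = x^3 + 1 x + 7 (mod 23) for (x, y) = (7, 14).
LHS: y^2 = 14^2 mod 23 = 12
RHS: x^3 + 1 x + 7 = 7^3 + 1*7 + 7 mod 23 = 12
LHS = RHS

Yes, on the curve


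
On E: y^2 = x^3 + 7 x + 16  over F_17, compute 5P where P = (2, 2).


k = 5 = 101_2 (binary, LSB first: 101)
Double-and-add from P = (2, 2):
  bit 0 = 1: acc = O + (2, 2) = (2, 2)
  bit 1 = 0: acc unchanged = (2, 2)
  bit 2 = 1: acc = (2, 2) + (3, 9) = (10, 10)

5P = (10, 10)


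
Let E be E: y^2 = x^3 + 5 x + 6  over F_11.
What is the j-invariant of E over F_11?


Delta = -16(4 a^3 + 27 b^2) mod 11 = 10
-1728 * (4 a)^3 = -1728 * (4*5)^3 mod 11 = 8
j = 8 * 10^(-1) mod 11 = 3

j = 3 (mod 11)


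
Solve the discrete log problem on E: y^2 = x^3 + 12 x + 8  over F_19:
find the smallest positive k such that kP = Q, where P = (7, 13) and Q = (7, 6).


Enumerate multiples of P until we hit Q = (7, 6):
  1P = (7, 13)
  2P = (6, 7)
  3P = (4, 5)
  4P = (13, 9)
  5P = (10, 8)
  6P = (9, 3)
  7P = (9, 16)
  8P = (10, 11)
  9P = (13, 10)
  10P = (4, 14)
  11P = (6, 12)
  12P = (7, 6)
Match found at i = 12.

k = 12


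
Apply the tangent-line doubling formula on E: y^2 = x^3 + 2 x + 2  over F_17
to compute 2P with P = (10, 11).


Doubling: s = (3 x1^2 + a) / (2 y1)
s = (3*10^2 + 2) / (2*11) mod 17 = 6
x3 = s^2 - 2 x1 mod 17 = 6^2 - 2*10 = 16
y3 = s (x1 - x3) - y1 mod 17 = 6 * (10 - 16) - 11 = 4

2P = (16, 4)


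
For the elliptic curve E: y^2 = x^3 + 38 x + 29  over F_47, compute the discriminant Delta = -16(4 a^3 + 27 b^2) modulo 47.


4 a^3 + 27 b^2 = 4*38^3 + 27*29^2 = 219488 + 22707 = 242195
Delta = -16 * (242195) = -3875120
Delta mod 47 = 30

Delta = 30 (mod 47)


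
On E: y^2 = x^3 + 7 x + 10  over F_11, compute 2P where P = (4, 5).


Doubling: s = (3 x1^2 + a) / (2 y1)
s = (3*4^2 + 7) / (2*5) mod 11 = 0
x3 = s^2 - 2 x1 mod 11 = 0^2 - 2*4 = 3
y3 = s (x1 - x3) - y1 mod 11 = 0 * (4 - 3) - 5 = 6

2P = (3, 6)


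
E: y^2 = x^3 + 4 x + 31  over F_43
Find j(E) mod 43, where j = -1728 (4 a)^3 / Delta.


Delta = -16(4 a^3 + 27 b^2) mod 43 = 2
-1728 * (4 a)^3 = -1728 * (4*4)^3 mod 43 = 41
j = 41 * 2^(-1) mod 43 = 42

j = 42 (mod 43)


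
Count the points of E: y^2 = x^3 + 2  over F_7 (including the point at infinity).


For each x in F_7, count y with y^2 = x^3 + 0 x + 2 mod 7:
  x = 0: RHS = 2, y in [3, 4]  -> 2 point(s)
  x = 3: RHS = 1, y in [1, 6]  -> 2 point(s)
  x = 5: RHS = 1, y in [1, 6]  -> 2 point(s)
  x = 6: RHS = 1, y in [1, 6]  -> 2 point(s)
Affine points: 8. Add the point at infinity: total = 9.

#E(F_7) = 9


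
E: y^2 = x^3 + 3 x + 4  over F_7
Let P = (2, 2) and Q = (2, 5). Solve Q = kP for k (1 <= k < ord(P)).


Enumerate multiples of P until we hit Q = (2, 5):
  1P = (2, 2)
  2P = (0, 2)
  3P = (5, 5)
  4P = (1, 6)
  5P = (6, 0)
  6P = (1, 1)
  7P = (5, 2)
  8P = (0, 5)
  9P = (2, 5)
Match found at i = 9.

k = 9


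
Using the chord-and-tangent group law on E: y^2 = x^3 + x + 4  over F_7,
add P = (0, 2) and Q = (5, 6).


P != Q, so use the chord formula.
s = (y2 - y1) / (x2 - x1) = (4) / (5) mod 7 = 5
x3 = s^2 - x1 - x2 mod 7 = 5^2 - 0 - 5 = 6
y3 = s (x1 - x3) - y1 mod 7 = 5 * (0 - 6) - 2 = 3

P + Q = (6, 3)


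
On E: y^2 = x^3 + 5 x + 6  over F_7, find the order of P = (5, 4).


Compute successive multiples of P until we hit O:
  1P = (5, 4)
  2P = (6, 0)
  3P = (5, 3)
  4P = O

ord(P) = 4


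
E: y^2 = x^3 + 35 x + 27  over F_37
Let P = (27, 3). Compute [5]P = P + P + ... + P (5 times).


k = 5 = 101_2 (binary, LSB first: 101)
Double-and-add from P = (27, 3):
  bit 0 = 1: acc = O + (27, 3) = (27, 3)
  bit 1 = 0: acc unchanged = (27, 3)
  bit 2 = 1: acc = (27, 3) + (6, 34) = (29, 7)

5P = (29, 7)


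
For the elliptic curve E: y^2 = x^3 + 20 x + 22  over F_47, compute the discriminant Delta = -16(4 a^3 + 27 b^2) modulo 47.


4 a^3 + 27 b^2 = 4*20^3 + 27*22^2 = 32000 + 13068 = 45068
Delta = -16 * (45068) = -721088
Delta mod 47 = 33

Delta = 33 (mod 47)


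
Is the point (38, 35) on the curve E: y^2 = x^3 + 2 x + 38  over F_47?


Check whether y^2 = x^3 + 2 x + 38 (mod 47) for (x, y) = (38, 35).
LHS: y^2 = 35^2 mod 47 = 3
RHS: x^3 + 2 x + 38 = 38^3 + 2*38 + 38 mod 47 = 43
LHS != RHS

No, not on the curve


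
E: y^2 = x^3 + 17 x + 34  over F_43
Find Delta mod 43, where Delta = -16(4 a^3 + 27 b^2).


4 a^3 + 27 b^2 = 4*17^3 + 27*34^2 = 19652 + 31212 = 50864
Delta = -16 * (50864) = -813824
Delta mod 43 = 37

Delta = 37 (mod 43)


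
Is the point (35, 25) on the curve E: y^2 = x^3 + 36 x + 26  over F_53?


Check whether y^2 = x^3 + 36 x + 26 (mod 53) for (x, y) = (35, 25).
LHS: y^2 = 25^2 mod 53 = 42
RHS: x^3 + 36 x + 26 = 35^3 + 36*35 + 26 mod 53 = 12
LHS != RHS

No, not on the curve


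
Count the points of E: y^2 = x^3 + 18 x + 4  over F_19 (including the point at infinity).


For each x in F_19, count y with y^2 = x^3 + 18 x + 4 mod 19:
  x = 0: RHS = 4, y in [2, 17]  -> 2 point(s)
  x = 1: RHS = 4, y in [2, 17]  -> 2 point(s)
  x = 3: RHS = 9, y in [3, 16]  -> 2 point(s)
  x = 4: RHS = 7, y in [8, 11]  -> 2 point(s)
  x = 6: RHS = 5, y in [9, 10]  -> 2 point(s)
  x = 7: RHS = 17, y in [6, 13]  -> 2 point(s)
  x = 10: RHS = 6, y in [5, 14]  -> 2 point(s)
  x = 14: RHS = 17, y in [6, 13]  -> 2 point(s)
  x = 15: RHS = 1, y in [1, 18]  -> 2 point(s)
  x = 17: RHS = 17, y in [6, 13]  -> 2 point(s)
  x = 18: RHS = 4, y in [2, 17]  -> 2 point(s)
Affine points: 22. Add the point at infinity: total = 23.

#E(F_19) = 23


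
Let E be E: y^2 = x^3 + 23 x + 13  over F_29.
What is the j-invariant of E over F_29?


Delta = -16(4 a^3 + 27 b^2) mod 29 = 5
-1728 * (4 a)^3 = -1728 * (4*23)^3 mod 29 = 21
j = 21 * 5^(-1) mod 29 = 10

j = 10 (mod 29)


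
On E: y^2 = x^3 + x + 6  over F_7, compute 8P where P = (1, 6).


k = 8 = 1000_2 (binary, LSB first: 0001)
Double-and-add from P = (1, 6):
  bit 0 = 0: acc unchanged = O
  bit 1 = 0: acc unchanged = O
  bit 2 = 0: acc unchanged = O
  bit 3 = 1: acc = O + (6, 5) = (6, 5)

8P = (6, 5)


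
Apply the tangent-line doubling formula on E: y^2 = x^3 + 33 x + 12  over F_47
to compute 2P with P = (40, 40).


Doubling: s = (3 x1^2 + a) / (2 y1)
s = (3*40^2 + 33) / (2*40) mod 47 = 14
x3 = s^2 - 2 x1 mod 47 = 14^2 - 2*40 = 22
y3 = s (x1 - x3) - y1 mod 47 = 14 * (40 - 22) - 40 = 24

2P = (22, 24)


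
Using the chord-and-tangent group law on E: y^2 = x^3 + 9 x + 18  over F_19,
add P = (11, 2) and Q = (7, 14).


P != Q, so use the chord formula.
s = (y2 - y1) / (x2 - x1) = (12) / (15) mod 19 = 16
x3 = s^2 - x1 - x2 mod 19 = 16^2 - 11 - 7 = 10
y3 = s (x1 - x3) - y1 mod 19 = 16 * (11 - 10) - 2 = 14

P + Q = (10, 14)


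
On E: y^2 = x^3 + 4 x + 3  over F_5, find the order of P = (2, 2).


Compute successive multiples of P until we hit O:
  1P = (2, 2)
  2P = (2, 3)
  3P = O

ord(P) = 3


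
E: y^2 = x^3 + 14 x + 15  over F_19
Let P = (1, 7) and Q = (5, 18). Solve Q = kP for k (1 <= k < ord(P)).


Enumerate multiples of P until we hit Q = (5, 18):
  1P = (1, 7)
  2P = (5, 18)
Match found at i = 2.

k = 2


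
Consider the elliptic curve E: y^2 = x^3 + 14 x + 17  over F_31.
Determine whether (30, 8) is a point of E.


Check whether y^2 = x^3 + 14 x + 17 (mod 31) for (x, y) = (30, 8).
LHS: y^2 = 8^2 mod 31 = 2
RHS: x^3 + 14 x + 17 = 30^3 + 14*30 + 17 mod 31 = 2
LHS = RHS

Yes, on the curve


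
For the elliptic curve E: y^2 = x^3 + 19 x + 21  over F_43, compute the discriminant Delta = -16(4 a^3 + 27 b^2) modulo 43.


4 a^3 + 27 b^2 = 4*19^3 + 27*21^2 = 27436 + 11907 = 39343
Delta = -16 * (39343) = -629488
Delta mod 43 = 32

Delta = 32 (mod 43)


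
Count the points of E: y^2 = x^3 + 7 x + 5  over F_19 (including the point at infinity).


For each x in F_19, count y with y^2 = x^3 + 7 x + 5 mod 19:
  x = 0: RHS = 5, y in [9, 10]  -> 2 point(s)
  x = 6: RHS = 16, y in [4, 15]  -> 2 point(s)
  x = 7: RHS = 17, y in [6, 13]  -> 2 point(s)
  x = 10: RHS = 11, y in [7, 12]  -> 2 point(s)
  x = 11: RHS = 7, y in [8, 11]  -> 2 point(s)
  x = 14: RHS = 16, y in [4, 15]  -> 2 point(s)
  x = 18: RHS = 16, y in [4, 15]  -> 2 point(s)
Affine points: 14. Add the point at infinity: total = 15.

#E(F_19) = 15


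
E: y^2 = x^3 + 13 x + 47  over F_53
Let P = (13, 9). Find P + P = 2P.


Doubling: s = (3 x1^2 + a) / (2 y1)
s = (3*13^2 + 13) / (2*9) mod 53 = 23
x3 = s^2 - 2 x1 mod 53 = 23^2 - 2*13 = 26
y3 = s (x1 - x3) - y1 mod 53 = 23 * (13 - 26) - 9 = 10

2P = (26, 10)


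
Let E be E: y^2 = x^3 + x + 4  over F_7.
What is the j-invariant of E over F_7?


Delta = -16(4 a^3 + 27 b^2) mod 7 = 3
-1728 * (4 a)^3 = -1728 * (4*1)^3 mod 7 = 1
j = 1 * 3^(-1) mod 7 = 5

j = 5 (mod 7)


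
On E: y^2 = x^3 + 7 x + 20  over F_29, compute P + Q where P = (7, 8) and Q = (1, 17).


P != Q, so use the chord formula.
s = (y2 - y1) / (x2 - x1) = (9) / (23) mod 29 = 13
x3 = s^2 - x1 - x2 mod 29 = 13^2 - 7 - 1 = 16
y3 = s (x1 - x3) - y1 mod 29 = 13 * (7 - 16) - 8 = 20

P + Q = (16, 20)


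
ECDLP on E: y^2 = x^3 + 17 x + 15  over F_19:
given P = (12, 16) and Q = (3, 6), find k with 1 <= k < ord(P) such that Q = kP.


Enumerate multiples of P until we hit Q = (3, 6):
  1P = (12, 16)
  2P = (18, 15)
  3P = (17, 7)
  4P = (13, 1)
  5P = (10, 11)
  6P = (8, 13)
  7P = (15, 15)
  8P = (9, 2)
  9P = (5, 4)
  10P = (3, 13)
  11P = (2, 0)
  12P = (3, 6)
Match found at i = 12.

k = 12


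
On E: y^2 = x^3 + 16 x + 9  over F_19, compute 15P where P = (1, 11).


k = 15 = 1111_2 (binary, LSB first: 1111)
Double-and-add from P = (1, 11):
  bit 0 = 1: acc = O + (1, 11) = (1, 11)
  bit 1 = 1: acc = (1, 11) + (17, 8) = (2, 7)
  bit 2 = 1: acc = (2, 7) + (13, 18) = (5, 9)
  bit 3 = 1: acc = (5, 9) + (18, 7) = (13, 1)

15P = (13, 1)


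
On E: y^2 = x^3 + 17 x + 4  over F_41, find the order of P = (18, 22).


Compute successive multiples of P until we hit O:
  1P = (18, 22)
  2P = (26, 33)
  3P = (29, 9)
  4P = (12, 38)
  5P = (9, 36)
  6P = (23, 4)
  7P = (31, 33)
  8P = (8, 18)
  ... (continuing to 42P)
  42P = O

ord(P) = 42


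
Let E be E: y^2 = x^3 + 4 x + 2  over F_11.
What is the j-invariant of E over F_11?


Delta = -16(4 a^3 + 27 b^2) mod 11 = 6
-1728 * (4 a)^3 = -1728 * (4*4)^3 mod 11 = 7
j = 7 * 6^(-1) mod 11 = 3

j = 3 (mod 11)


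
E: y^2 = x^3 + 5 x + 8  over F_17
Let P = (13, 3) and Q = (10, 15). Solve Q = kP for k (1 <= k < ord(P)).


Enumerate multiples of P until we hit Q = (10, 15):
  1P = (13, 3)
  2P = (10, 15)
Match found at i = 2.

k = 2


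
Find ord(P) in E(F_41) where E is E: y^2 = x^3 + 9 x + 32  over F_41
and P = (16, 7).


Compute successive multiples of P until we hit O:
  1P = (16, 7)
  2P = (4, 3)
  3P = (12, 8)
  4P = (31, 7)
  5P = (35, 34)
  6P = (27, 27)
  7P = (3, 39)
  8P = (30, 18)
  ... (continuing to 40P)
  40P = O

ord(P) = 40


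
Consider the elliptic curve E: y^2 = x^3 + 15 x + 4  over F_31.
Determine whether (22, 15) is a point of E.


Check whether y^2 = x^3 + 15 x + 4 (mod 31) for (x, y) = (22, 15).
LHS: y^2 = 15^2 mod 31 = 8
RHS: x^3 + 15 x + 4 = 22^3 + 15*22 + 4 mod 31 = 8
LHS = RHS

Yes, on the curve


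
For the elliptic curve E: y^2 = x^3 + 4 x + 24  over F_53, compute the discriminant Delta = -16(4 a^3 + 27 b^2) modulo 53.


4 a^3 + 27 b^2 = 4*4^3 + 27*24^2 = 256 + 15552 = 15808
Delta = -16 * (15808) = -252928
Delta mod 53 = 41

Delta = 41 (mod 53)


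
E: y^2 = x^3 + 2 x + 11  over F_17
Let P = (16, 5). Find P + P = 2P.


Doubling: s = (3 x1^2 + a) / (2 y1)
s = (3*16^2 + 2) / (2*5) mod 17 = 9
x3 = s^2 - 2 x1 mod 17 = 9^2 - 2*16 = 15
y3 = s (x1 - x3) - y1 mod 17 = 9 * (16 - 15) - 5 = 4

2P = (15, 4)


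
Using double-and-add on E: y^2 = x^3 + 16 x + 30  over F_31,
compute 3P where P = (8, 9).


k = 3 = 11_2 (binary, LSB first: 11)
Double-and-add from P = (8, 9):
  bit 0 = 1: acc = O + (8, 9) = (8, 9)
  bit 1 = 1: acc = (8, 9) + (23, 14) = (7, 12)

3P = (7, 12)


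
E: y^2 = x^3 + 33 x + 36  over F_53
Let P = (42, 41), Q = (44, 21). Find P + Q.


P != Q, so use the chord formula.
s = (y2 - y1) / (x2 - x1) = (33) / (2) mod 53 = 43
x3 = s^2 - x1 - x2 mod 53 = 43^2 - 42 - 44 = 14
y3 = s (x1 - x3) - y1 mod 53 = 43 * (42 - 14) - 41 = 50

P + Q = (14, 50)


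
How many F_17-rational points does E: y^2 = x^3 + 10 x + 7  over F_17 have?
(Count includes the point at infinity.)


For each x in F_17, count y with y^2 = x^3 + 10 x + 7 mod 17:
  x = 1: RHS = 1, y in [1, 16]  -> 2 point(s)
  x = 2: RHS = 1, y in [1, 16]  -> 2 point(s)
  x = 3: RHS = 13, y in [8, 9]  -> 2 point(s)
  x = 4: RHS = 9, y in [3, 14]  -> 2 point(s)
  x = 8: RHS = 4, y in [2, 15]  -> 2 point(s)
  x = 10: RHS = 2, y in [6, 11]  -> 2 point(s)
  x = 12: RHS = 2, y in [6, 11]  -> 2 point(s)
  x = 14: RHS = 1, y in [1, 16]  -> 2 point(s)
  x = 15: RHS = 13, y in [8, 9]  -> 2 point(s)
  x = 16: RHS = 13, y in [8, 9]  -> 2 point(s)
Affine points: 20. Add the point at infinity: total = 21.

#E(F_17) = 21


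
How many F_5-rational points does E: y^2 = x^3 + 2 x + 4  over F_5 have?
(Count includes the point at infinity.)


For each x in F_5, count y with y^2 = x^3 + 2 x + 4 mod 5:
  x = 0: RHS = 4, y in [2, 3]  -> 2 point(s)
  x = 2: RHS = 1, y in [1, 4]  -> 2 point(s)
  x = 4: RHS = 1, y in [1, 4]  -> 2 point(s)
Affine points: 6. Add the point at infinity: total = 7.

#E(F_5) = 7


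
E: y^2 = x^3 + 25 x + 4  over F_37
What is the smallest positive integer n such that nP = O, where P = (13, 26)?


Compute successive multiples of P until we hit O:
  1P = (13, 26)
  2P = (27, 30)
  3P = (22, 19)
  4P = (9, 12)
  5P = (18, 12)
  6P = (2, 32)
  7P = (33, 32)
  8P = (7, 35)
  ... (continuing to 19P)
  19P = O

ord(P) = 19


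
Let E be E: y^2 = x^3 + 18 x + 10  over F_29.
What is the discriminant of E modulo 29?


4 a^3 + 27 b^2 = 4*18^3 + 27*10^2 = 23328 + 2700 = 26028
Delta = -16 * (26028) = -416448
Delta mod 29 = 21

Delta = 21 (mod 29)


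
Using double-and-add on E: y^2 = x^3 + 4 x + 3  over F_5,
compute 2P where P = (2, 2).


k = 2 = 10_2 (binary, LSB first: 01)
Double-and-add from P = (2, 2):
  bit 0 = 0: acc unchanged = O
  bit 1 = 1: acc = O + (2, 3) = (2, 3)

2P = (2, 3)


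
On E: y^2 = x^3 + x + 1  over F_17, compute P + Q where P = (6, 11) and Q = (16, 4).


P != Q, so use the chord formula.
s = (y2 - y1) / (x2 - x1) = (10) / (10) mod 17 = 1
x3 = s^2 - x1 - x2 mod 17 = 1^2 - 6 - 16 = 13
y3 = s (x1 - x3) - y1 mod 17 = 1 * (6 - 13) - 11 = 16

P + Q = (13, 16)


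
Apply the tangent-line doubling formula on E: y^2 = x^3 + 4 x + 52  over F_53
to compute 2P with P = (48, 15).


Doubling: s = (3 x1^2 + a) / (2 y1)
s = (3*48^2 + 4) / (2*15) mod 53 = 15
x3 = s^2 - 2 x1 mod 53 = 15^2 - 2*48 = 23
y3 = s (x1 - x3) - y1 mod 53 = 15 * (48 - 23) - 15 = 42

2P = (23, 42)


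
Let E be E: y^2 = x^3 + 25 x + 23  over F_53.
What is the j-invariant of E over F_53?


Delta = -16(4 a^3 + 27 b^2) mod 53 = 12
-1728 * (4 a)^3 = -1728 * (4*25)^3 mod 53 = 22
j = 22 * 12^(-1) mod 53 = 46

j = 46 (mod 53)


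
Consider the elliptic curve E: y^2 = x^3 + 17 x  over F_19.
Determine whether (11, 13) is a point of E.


Check whether y^2 = x^3 + 17 x + 0 (mod 19) for (x, y) = (11, 13).
LHS: y^2 = 13^2 mod 19 = 17
RHS: x^3 + 17 x + 0 = 11^3 + 17*11 + 0 mod 19 = 17
LHS = RHS

Yes, on the curve


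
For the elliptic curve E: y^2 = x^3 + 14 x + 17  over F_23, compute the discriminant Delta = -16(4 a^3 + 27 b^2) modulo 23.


4 a^3 + 27 b^2 = 4*14^3 + 27*17^2 = 10976 + 7803 = 18779
Delta = -16 * (18779) = -300464
Delta mod 23 = 8

Delta = 8 (mod 23)


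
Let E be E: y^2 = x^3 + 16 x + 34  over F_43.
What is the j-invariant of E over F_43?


Delta = -16(4 a^3 + 27 b^2) mod 43 = 37
-1728 * (4 a)^3 = -1728 * (4*16)^3 mod 43 = 1
j = 1 * 37^(-1) mod 43 = 7

j = 7 (mod 43)


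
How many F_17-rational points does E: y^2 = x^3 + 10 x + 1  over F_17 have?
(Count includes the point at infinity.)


For each x in F_17, count y with y^2 = x^3 + 10 x + 1 mod 17:
  x = 0: RHS = 1, y in [1, 16]  -> 2 point(s)
  x = 8: RHS = 15, y in [7, 10]  -> 2 point(s)
  x = 9: RHS = 4, y in [2, 15]  -> 2 point(s)
  x = 10: RHS = 13, y in [8, 9]  -> 2 point(s)
  x = 12: RHS = 13, y in [8, 9]  -> 2 point(s)
  x = 13: RHS = 16, y in [4, 13]  -> 2 point(s)
Affine points: 12. Add the point at infinity: total = 13.

#E(F_17) = 13


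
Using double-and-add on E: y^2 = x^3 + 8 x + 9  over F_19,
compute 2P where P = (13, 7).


k = 2 = 10_2 (binary, LSB first: 01)
Double-and-add from P = (13, 7):
  bit 0 = 0: acc unchanged = O
  bit 1 = 1: acc = O + (0, 3) = (0, 3)

2P = (0, 3)


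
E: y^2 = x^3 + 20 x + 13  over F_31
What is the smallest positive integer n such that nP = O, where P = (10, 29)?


Compute successive multiples of P until we hit O:
  1P = (10, 29)
  2P = (25, 24)
  3P = (3, 10)
  4P = (26, 25)
  5P = (28, 22)
  6P = (12, 20)
  7P = (6, 15)
  8P = (4, 23)
  ... (continuing to 22P)
  22P = O

ord(P) = 22


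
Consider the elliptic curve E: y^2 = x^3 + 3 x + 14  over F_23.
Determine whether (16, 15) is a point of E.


Check whether y^2 = x^3 + 3 x + 14 (mod 23) for (x, y) = (16, 15).
LHS: y^2 = 15^2 mod 23 = 18
RHS: x^3 + 3 x + 14 = 16^3 + 3*16 + 14 mod 23 = 18
LHS = RHS

Yes, on the curve


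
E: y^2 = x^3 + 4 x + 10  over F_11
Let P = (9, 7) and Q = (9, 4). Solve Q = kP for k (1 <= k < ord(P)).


Enumerate multiples of P until we hit Q = (9, 4):
  1P = (9, 7)
  2P = (8, 2)
  3P = (8, 9)
  4P = (9, 4)
Match found at i = 4.

k = 4


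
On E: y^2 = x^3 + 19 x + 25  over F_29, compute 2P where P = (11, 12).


Doubling: s = (3 x1^2 + a) / (2 y1)
s = (3*11^2 + 19) / (2*12) mod 29 = 28
x3 = s^2 - 2 x1 mod 29 = 28^2 - 2*11 = 8
y3 = s (x1 - x3) - y1 mod 29 = 28 * (11 - 8) - 12 = 14

2P = (8, 14)


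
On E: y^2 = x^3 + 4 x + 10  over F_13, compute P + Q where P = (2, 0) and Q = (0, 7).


P != Q, so use the chord formula.
s = (y2 - y1) / (x2 - x1) = (7) / (11) mod 13 = 3
x3 = s^2 - x1 - x2 mod 13 = 3^2 - 2 - 0 = 7
y3 = s (x1 - x3) - y1 mod 13 = 3 * (2 - 7) - 0 = 11

P + Q = (7, 11)


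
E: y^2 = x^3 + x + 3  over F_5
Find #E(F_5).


For each x in F_5, count y with y^2 = x^3 + 1 x + 3 mod 5:
  x = 1: RHS = 0, y in [0]  -> 1 point(s)
  x = 4: RHS = 1, y in [1, 4]  -> 2 point(s)
Affine points: 3. Add the point at infinity: total = 4.

#E(F_5) = 4


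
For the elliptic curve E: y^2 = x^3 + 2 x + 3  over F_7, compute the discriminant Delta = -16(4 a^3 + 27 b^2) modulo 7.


4 a^3 + 27 b^2 = 4*2^3 + 27*3^2 = 32 + 243 = 275
Delta = -16 * (275) = -4400
Delta mod 7 = 3

Delta = 3 (mod 7)


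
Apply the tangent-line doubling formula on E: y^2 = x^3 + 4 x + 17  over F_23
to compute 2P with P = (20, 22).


Doubling: s = (3 x1^2 + a) / (2 y1)
s = (3*20^2 + 4) / (2*22) mod 23 = 19
x3 = s^2 - 2 x1 mod 23 = 19^2 - 2*20 = 22
y3 = s (x1 - x3) - y1 mod 23 = 19 * (20 - 22) - 22 = 9

2P = (22, 9)


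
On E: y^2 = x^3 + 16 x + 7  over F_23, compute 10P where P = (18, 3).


k = 10 = 1010_2 (binary, LSB first: 0101)
Double-and-add from P = (18, 3):
  bit 0 = 0: acc unchanged = O
  bit 1 = 1: acc = O + (3, 6) = (3, 6)
  bit 2 = 0: acc unchanged = (3, 6)
  bit 3 = 1: acc = (3, 6) + (21, 17) = (2, 1)

10P = (2, 1)


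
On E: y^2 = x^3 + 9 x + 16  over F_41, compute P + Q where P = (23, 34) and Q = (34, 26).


P != Q, so use the chord formula.
s = (y2 - y1) / (x2 - x1) = (33) / (11) mod 41 = 3
x3 = s^2 - x1 - x2 mod 41 = 3^2 - 23 - 34 = 34
y3 = s (x1 - x3) - y1 mod 41 = 3 * (23 - 34) - 34 = 15

P + Q = (34, 15)


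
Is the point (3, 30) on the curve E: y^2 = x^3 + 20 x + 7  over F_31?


Check whether y^2 = x^3 + 20 x + 7 (mod 31) for (x, y) = (3, 30).
LHS: y^2 = 30^2 mod 31 = 1
RHS: x^3 + 20 x + 7 = 3^3 + 20*3 + 7 mod 31 = 1
LHS = RHS

Yes, on the curve


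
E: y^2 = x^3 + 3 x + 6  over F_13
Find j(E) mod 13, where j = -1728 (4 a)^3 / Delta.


Delta = -16(4 a^3 + 27 b^2) mod 13 = 10
-1728 * (4 a)^3 = -1728 * (4*3)^3 mod 13 = 12
j = 12 * 10^(-1) mod 13 = 9

j = 9 (mod 13)


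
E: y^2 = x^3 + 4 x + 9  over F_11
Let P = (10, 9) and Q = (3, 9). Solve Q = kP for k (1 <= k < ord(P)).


Enumerate multiples of P until we hit Q = (3, 9):
  1P = (10, 9)
  2P = (3, 9)
Match found at i = 2.

k = 2


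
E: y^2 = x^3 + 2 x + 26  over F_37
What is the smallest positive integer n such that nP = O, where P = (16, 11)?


Compute successive multiples of P until we hit O:
  1P = (16, 11)
  2P = (9, 12)
  3P = (9, 25)
  4P = (16, 26)
  5P = O

ord(P) = 5


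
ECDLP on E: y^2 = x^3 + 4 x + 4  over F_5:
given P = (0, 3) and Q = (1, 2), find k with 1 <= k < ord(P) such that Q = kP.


Enumerate multiples of P until we hit Q = (1, 2):
  1P = (0, 3)
  2P = (1, 3)
  3P = (4, 2)
  4P = (2, 0)
  5P = (4, 3)
  6P = (1, 2)
Match found at i = 6.

k = 6


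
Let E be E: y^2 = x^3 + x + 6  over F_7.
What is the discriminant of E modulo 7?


4 a^3 + 27 b^2 = 4*1^3 + 27*6^2 = 4 + 972 = 976
Delta = -16 * (976) = -15616
Delta mod 7 = 1

Delta = 1 (mod 7)


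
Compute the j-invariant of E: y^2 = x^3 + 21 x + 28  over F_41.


Delta = -16(4 a^3 + 27 b^2) mod 41 = 5
-1728 * (4 a)^3 = -1728 * (4*21)^3 mod 41 = 34
j = 34 * 5^(-1) mod 41 = 15

j = 15 (mod 41)


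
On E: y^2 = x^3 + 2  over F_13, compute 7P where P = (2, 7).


k = 7 = 111_2 (binary, LSB first: 111)
Double-and-add from P = (2, 7):
  bit 0 = 1: acc = O + (2, 7) = (2, 7)
  bit 1 = 1: acc = (2, 7) + (10, 1) = (4, 1)
  bit 2 = 1: acc = (4, 1) + (3, 9) = (5, 7)

7P = (5, 7)


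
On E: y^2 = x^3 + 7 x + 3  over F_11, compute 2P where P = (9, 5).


Doubling: s = (3 x1^2 + a) / (2 y1)
s = (3*9^2 + 7) / (2*5) mod 11 = 3
x3 = s^2 - 2 x1 mod 11 = 3^2 - 2*9 = 2
y3 = s (x1 - x3) - y1 mod 11 = 3 * (9 - 2) - 5 = 5

2P = (2, 5)


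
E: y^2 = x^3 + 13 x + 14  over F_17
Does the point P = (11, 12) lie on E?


Check whether y^2 = x^3 + 13 x + 14 (mod 17) for (x, y) = (11, 12).
LHS: y^2 = 12^2 mod 17 = 8
RHS: x^3 + 13 x + 14 = 11^3 + 13*11 + 14 mod 17 = 9
LHS != RHS

No, not on the curve


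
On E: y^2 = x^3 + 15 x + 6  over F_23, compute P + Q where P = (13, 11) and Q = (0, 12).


P != Q, so use the chord formula.
s = (y2 - y1) / (x2 - x1) = (1) / (10) mod 23 = 7
x3 = s^2 - x1 - x2 mod 23 = 7^2 - 13 - 0 = 13
y3 = s (x1 - x3) - y1 mod 23 = 7 * (13 - 13) - 11 = 12

P + Q = (13, 12)
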